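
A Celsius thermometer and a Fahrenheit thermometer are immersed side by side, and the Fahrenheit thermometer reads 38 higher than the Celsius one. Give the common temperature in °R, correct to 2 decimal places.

Let x be the Celsius reading; then the Fahrenheit reading is 1.8·x + 32.
(1.8·x + 32) - x = 38  ⇒  (0.8)·x = 6  ⇒  x = 7.5000°C.
In Rankine: 7.5000 × 1.8 + 491.67 = 505.17°R.

505.17°R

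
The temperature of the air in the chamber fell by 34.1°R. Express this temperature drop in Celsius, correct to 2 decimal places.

Only the scale ratio 5/9 matters for a change in temperature.
34.1 × 5/9 = 18.94.

18.94°C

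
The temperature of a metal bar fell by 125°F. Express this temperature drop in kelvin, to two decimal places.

An interval of 1°F corresponds to 5/9 K.
125 × 5/9 = 69.44.

69.44 K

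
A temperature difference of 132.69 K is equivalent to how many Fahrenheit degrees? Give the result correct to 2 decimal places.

For a temperature interval the offset drops out; only the factor 1.8 applies.
132.69 × 1.8 = 238.84.

238.84°F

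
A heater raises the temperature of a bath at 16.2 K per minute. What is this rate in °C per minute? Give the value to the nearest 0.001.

16.200 °C/minute

Since only a temperature interval is involved, the additive offset between the scales drops out.
A change of 1 K is a change of 1°C, so 16.2 × 1 = 16.200.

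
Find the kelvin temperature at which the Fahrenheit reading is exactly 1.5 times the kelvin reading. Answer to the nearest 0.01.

Let K be the kelvin reading. The Fahrenheit reading is F = 1.8·K - 459.67.
Require F = 1.5·K: 1.8·K - 459.67 = 1.5·K.
(0.3)·K = 459.67  ⇒  K = 1532.23.

1532.23 K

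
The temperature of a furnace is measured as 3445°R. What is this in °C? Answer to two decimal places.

In Celsius: (3445 - 491.67) × 5/9 = 1640.7389°C.

1640.74°C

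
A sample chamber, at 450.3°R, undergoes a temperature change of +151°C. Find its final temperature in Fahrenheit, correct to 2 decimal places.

Initial temperature in Celsius: (450.3 - 491.67) × 5/9 = -22.9833°C.
Final Celsius temperature: -22.9833 + 151.0000 = 128.0167°C.
In Fahrenheit: 128.0167 × 1.8 + 32 = 262.43°F.

262.43°F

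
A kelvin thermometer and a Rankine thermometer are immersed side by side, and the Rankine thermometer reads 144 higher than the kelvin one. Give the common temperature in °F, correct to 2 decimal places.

-135.67°F

Let x be the kelvin reading; then the Rankine reading is 1.8·x.
(1.8·x) - x = 144  ⇒  (0.8)·x = 144  ⇒  x = 180.0000 K.
In Celsius: 180 - 273.15 = -93.1500°C.
In Fahrenheit: -93.1500 × 1.8 + 32 = -135.67°F.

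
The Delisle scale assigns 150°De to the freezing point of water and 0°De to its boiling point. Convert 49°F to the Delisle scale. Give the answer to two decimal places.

First in Celsius: (49 - 32) × 5/9 = 9.4444°C.
Linearly onto the Delisle scale: 150 + (9.4444 / 100) × (0 - 150) = 135.83°De.

135.83°De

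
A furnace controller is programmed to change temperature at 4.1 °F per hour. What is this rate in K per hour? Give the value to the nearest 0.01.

The quantity depends on a temperature interval, so only the ratio of degree sizes applies; the offset between the scales is irrelevant.
A change of 1°F is a change of 5/9 K, so 4.1 × 5/9 = 2.28.

2.28 K/hour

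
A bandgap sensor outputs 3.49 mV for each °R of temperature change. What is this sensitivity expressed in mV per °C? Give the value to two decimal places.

The quantity depends on a temperature interval, so only the ratio of degree sizes applies; the offset between the scales is irrelevant.
A change of 1°C is a change of 1.8°R, so per °C the value is 3.49 × 1.8 = 6.28.

6.28 mV per °C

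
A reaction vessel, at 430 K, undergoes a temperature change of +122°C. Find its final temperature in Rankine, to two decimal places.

Initial temperature in Celsius: 430 - 273.15 = 156.8500°C.
Final Celsius temperature: 156.8500 + 122.0000 = 278.8500°C.
In Rankine: 278.8500 × 1.8 + 491.67 = 993.60°R.

993.60°R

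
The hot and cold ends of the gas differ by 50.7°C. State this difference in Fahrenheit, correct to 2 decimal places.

91.26°F

Only the scale ratio 1.8 matters for a change in temperature.
50.7 × 1.8 = 91.26.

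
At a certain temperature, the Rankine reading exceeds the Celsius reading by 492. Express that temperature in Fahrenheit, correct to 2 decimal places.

Let x be the Celsius reading; then the Rankine reading is 1.8·x + 491.67.
(1.8·x + 491.67) - x = 492  ⇒  (0.8)·x = 0.33  ⇒  x = 0.4125°C.
In Fahrenheit: 0.4125 × 1.8 + 32 = 32.74°F.

32.74°F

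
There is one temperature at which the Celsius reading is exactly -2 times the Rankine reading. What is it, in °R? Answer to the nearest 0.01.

106.88°R

Let R be the Rankine reading. The Celsius reading is C = 5/9·R - 273.15.
Require C = -2·R: 5/9·R - 273.15 = -2·R.
(23/9)·R = 273.15  ⇒  R = 106.88.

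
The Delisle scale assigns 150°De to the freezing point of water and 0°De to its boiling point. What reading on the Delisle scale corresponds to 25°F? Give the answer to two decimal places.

155.83°De

First in Celsius: (25 - 32) × 5/9 = -3.8889°C.
Linearly onto the Delisle scale: 150 + (-3.8889 / 100) × (0 - 150) = 155.83°De.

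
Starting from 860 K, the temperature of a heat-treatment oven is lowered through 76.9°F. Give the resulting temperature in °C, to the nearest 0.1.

Initial temperature in Celsius: 860 - 273.15 = 586.8500°C.
The 76.9°F change is an interval, so only the factor 5/9 applies: -76.9 × 5/9 = -42.7222°C.
Final Celsius temperature: 586.8500 - 42.7222 = 544.1278°C.

544.1°C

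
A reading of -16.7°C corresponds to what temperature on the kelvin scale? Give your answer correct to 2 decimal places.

256.45 K

In kelvin: -16.7000 + 273.15 = 256.45 K.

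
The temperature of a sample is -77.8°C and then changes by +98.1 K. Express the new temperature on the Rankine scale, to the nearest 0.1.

528.2°R

The 98.1 K change is an interval; Kelvin and Celsius degrees are the same size, so ΔC = +98.1°C.
Final Celsius temperature: -77.8000 + 98.1000 = 20.3000°C.
In Rankine: 20.3000 × 1.8 + 491.67 = 528.2°R.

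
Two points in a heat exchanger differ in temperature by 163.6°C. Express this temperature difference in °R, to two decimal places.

294.48°R

For a temperature interval the offset drops out; only the factor 1.8 applies.
163.6 × 1.8 = 294.48.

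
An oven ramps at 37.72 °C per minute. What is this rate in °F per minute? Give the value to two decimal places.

The quantity depends on a temperature interval, so only the ratio of degree sizes applies; the offset between the scales is irrelevant.
A change of 1°C is a change of 1.8°F, so 37.72 × 1.8 = 67.90.

67.90 °F/minute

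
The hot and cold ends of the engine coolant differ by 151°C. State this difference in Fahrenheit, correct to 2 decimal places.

271.80°F

Only the scale ratio 1.8 matters for a change in temperature.
151 × 1.8 = 271.80.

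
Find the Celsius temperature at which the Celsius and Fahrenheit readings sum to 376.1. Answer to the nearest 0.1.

Let C be the Celsius reading. The Fahrenheit reading is F = 1.8·C + 32.
Require C + F = 376.1: (2.8)·C + 32 = 376.1.
C = (376.1 - 32) / (2.8) = 122.9.

122.9°C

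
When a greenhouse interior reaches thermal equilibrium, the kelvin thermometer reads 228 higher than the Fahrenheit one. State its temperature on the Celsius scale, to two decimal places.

Let x be the Fahrenheit reading; then the kelvin reading is 5/9·x + 255.372.
(5/9·x + 255.372) - x = 228  ⇒  (-4/9)·x = -27.3722  ⇒  x = 61.5875°F.
In Celsius: (61.5875 - 32) × 5/9 = 16.44°C.

16.44°C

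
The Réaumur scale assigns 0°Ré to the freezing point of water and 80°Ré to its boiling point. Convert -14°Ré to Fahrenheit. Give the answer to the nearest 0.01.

Linear interpolation between the fixed points: C = (-14 - 0) × 100 / (80 - 0) = -17.5000°C.
Then -17.5000 × 1.8 + 32 = 0.50°F.

0.50°F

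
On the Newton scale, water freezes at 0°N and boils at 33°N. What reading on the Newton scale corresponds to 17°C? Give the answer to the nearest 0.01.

Linearly onto the Newton scale: 0 + (17.0000 / 100) × (33 - 0) = 5.61°N.

5.61°N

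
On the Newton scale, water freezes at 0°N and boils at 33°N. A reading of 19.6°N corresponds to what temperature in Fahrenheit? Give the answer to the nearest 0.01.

138.91°F

Linear interpolation between the fixed points: C = (19.6 - 0) × 100 / (33 - 0) = 59.3939°C.
Then 59.3939 × 1.8 + 32 = 138.91°F.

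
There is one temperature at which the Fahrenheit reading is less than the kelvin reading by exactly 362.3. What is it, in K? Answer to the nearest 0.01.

121.71 K

Let K be the kelvin reading. The Fahrenheit reading is F = 1.8·K - 459.67.
Require F - K = -362.3: (0.8)·K - 459.67 = -362.3.
K = (-362.3 + 459.67) / (0.8) = 121.71.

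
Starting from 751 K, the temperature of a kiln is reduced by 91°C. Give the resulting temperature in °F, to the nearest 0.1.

Initial temperature in Celsius: 751 - 273.15 = 477.8500°C.
Final Celsius temperature: 477.8500 - 91.0000 = 386.8500°C.
In Fahrenheit: 386.8500 × 1.8 + 32 = 728.3°F.

728.3°F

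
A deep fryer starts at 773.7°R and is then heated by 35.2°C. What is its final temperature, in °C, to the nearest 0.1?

191.9°C

Initial temperature in Celsius: (773.7 - 491.67) × 5/9 = 156.6833°C.
Final Celsius temperature: 156.6833 + 35.2000 = 191.8833°C.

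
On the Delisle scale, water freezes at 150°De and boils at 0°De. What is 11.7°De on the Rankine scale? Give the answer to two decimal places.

Linear interpolation between the fixed points: C = (11.7 - 150) × 100 / (0 - 150) = 92.2000°C.
Then 92.2000 × 1.8 + 491.67 = 657.63°R.

657.63°R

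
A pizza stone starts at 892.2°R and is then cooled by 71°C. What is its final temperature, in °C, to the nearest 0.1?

151.5°C

Initial temperature in Celsius: (892.2 - 491.67) × 5/9 = 222.5167°C.
Final Celsius temperature: 222.5167 - 71.0000 = 151.5167°C.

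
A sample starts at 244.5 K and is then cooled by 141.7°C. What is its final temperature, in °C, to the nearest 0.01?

Initial temperature in Celsius: 244.5 - 273.15 = -28.6500°C.
Final Celsius temperature: -28.6500 - 141.7000 = -170.3500°C.

-170.35°C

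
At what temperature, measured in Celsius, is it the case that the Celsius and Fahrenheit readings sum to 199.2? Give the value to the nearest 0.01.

Let C be the Celsius reading. The Fahrenheit reading is F = 1.8·C + 32.
Require C + F = 199.2: (2.8)·C + 32 = 199.2.
C = (199.2 - 32) / (2.8) = 59.71.

59.71°C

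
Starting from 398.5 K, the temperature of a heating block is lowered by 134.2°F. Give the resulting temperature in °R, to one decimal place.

583.1°R

Initial temperature in Celsius: 398.5 - 273.15 = 125.3500°C.
The 134.2°F change is an interval, so only the factor 5/9 applies: -134.2 × 5/9 = -74.5556°C.
Final Celsius temperature: 125.3500 - 74.5556 = 50.7944°C.
In Rankine: 50.7944 × 1.8 + 491.67 = 583.1°R.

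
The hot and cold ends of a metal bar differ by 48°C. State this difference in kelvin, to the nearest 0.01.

Celsius and kelvin degrees are the same size, so the interval is unchanged: 48.00.

48.00 K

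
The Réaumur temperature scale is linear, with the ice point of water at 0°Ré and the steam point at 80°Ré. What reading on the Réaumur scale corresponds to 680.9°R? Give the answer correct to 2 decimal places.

First in Celsius: (680.9 - 491.67) × 5/9 = 105.1278°C.
Linearly onto the Réaumur scale: 0 + (105.1278 / 100) × (80 - 0) = 84.10°Ré.

84.10°Ré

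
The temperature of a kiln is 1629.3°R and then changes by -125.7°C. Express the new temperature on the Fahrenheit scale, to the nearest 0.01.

943.37°F

Initial temperature in Celsius: (1629.3 - 491.67) × 5/9 = 632.0167°C.
Final Celsius temperature: 632.0167 - 125.7000 = 506.3167°C.
In Fahrenheit: 506.3167 × 1.8 + 32 = 943.37°F.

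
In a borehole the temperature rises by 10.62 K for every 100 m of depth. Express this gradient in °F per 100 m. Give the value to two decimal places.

19.12 °F/100 m

The quantity depends on a temperature interval, so only the ratio of degree sizes applies; the offset between the scales is irrelevant.
A change of 1 K is a change of 1.8°F, so 10.62 × 1.8 = 19.12.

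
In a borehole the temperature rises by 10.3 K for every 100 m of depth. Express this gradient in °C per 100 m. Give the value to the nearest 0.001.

10.300 °C/100 m

The quantity depends on a temperature interval, so only the ratio of degree sizes applies; the offset between the scales is irrelevant.
A change of 1 K is a change of 1°C, so 10.3 × 1 = 10.300.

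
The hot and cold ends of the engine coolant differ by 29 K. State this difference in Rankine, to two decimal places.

52.20°R

An interval of 1 K corresponds to 1.8°R.
29 × 1.8 = 52.20.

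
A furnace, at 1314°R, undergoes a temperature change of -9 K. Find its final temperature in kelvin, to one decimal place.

Initial temperature in Celsius: (1314 - 491.67) × 5/9 = 456.8500°C.
The 9 K change is an interval; Kelvin and Celsius degrees are the same size, so ΔC = -9°C.
Final Celsius temperature: 456.8500 - 9.0000 = 447.8500°C.
In kelvin: 447.8500 + 273.15 = 721.0 K.

721.0 K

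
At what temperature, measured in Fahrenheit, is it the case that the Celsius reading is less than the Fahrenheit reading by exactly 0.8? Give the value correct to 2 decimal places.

-38.20°F

Let F be the Fahrenheit reading. The Celsius reading is C = 5/9·F - 17.7778.
Require C - F = -0.8: (-4/9)·F - 17.7778 = -0.8.
F = (-0.8 + 17.7778) / (-4/9) = -38.20.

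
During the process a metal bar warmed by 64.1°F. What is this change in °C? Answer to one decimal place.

An interval of 1°F corresponds to 5/9°C.
64.1 × 5/9 = 35.6.

35.6°C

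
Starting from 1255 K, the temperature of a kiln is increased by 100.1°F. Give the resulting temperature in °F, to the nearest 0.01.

1899.43°F

Initial temperature in Celsius: 1255 - 273.15 = 981.8500°C.
The 100.1°F change is an interval, so only the factor 5/9 applies: +100.1 × 5/9 = +55.6111°C.
Final Celsius temperature: 981.8500 + 55.6111 = 1037.4611°C.
In Fahrenheit: 1037.4611 × 1.8 + 32 = 1899.43°F.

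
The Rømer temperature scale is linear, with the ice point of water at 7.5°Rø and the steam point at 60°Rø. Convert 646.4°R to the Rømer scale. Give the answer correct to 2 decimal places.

52.63°Rø

First in Celsius: (646.4 - 491.67) × 5/9 = 85.9611°C.
Linearly onto the Rømer scale: 7.5 + (85.9611 / 100) × (60 - 7.5) = 52.63°Rø.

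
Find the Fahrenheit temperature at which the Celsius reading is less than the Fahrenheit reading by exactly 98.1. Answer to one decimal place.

Let F be the Fahrenheit reading. The Celsius reading is C = 5/9·F - 17.7778.
Require C - F = -98.1: (-4/9)·F - 17.7778 = -98.1.
F = (-98.1 + 17.7778) / (-4/9) = 180.7.

180.7°F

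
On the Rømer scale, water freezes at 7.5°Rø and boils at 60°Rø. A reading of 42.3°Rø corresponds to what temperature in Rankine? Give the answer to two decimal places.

Linear interpolation between the fixed points: C = (42.3 - 7.5) × 100 / (60 - 7.5) = 66.2857°C.
Then 66.2857 × 1.8 + 491.67 = 610.98°R.

610.98°R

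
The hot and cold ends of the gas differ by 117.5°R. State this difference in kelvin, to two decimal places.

For a temperature interval the offset drops out; only the factor 5/9 applies.
117.5 × 5/9 = 65.28.

65.28 K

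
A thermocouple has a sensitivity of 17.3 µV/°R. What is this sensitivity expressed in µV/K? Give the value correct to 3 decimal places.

31.140 µV/K

Since only a temperature interval is involved, the additive offset between the scales drops out.
A change of 1 K is a change of 1.8°R, so per K the value is 17.3 × 1.8 = 31.140.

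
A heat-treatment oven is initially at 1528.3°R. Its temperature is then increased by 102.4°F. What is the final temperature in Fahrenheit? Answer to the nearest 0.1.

Initial temperature in Celsius: (1528.3 - 491.67) × 5/9 = 575.9056°C.
The 102.4°F change is an interval, so only the factor 5/9 applies: +102.4 × 5/9 = +56.8889°C.
Final Celsius temperature: 575.9056 + 56.8889 = 632.7944°C.
In Fahrenheit: 632.7944 × 1.8 + 32 = 1171.0°F.

1171.0°F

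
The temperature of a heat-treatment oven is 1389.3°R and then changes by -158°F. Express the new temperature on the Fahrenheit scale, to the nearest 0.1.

Initial temperature in Celsius: (1389.3 - 491.67) × 5/9 = 498.6833°C.
The 158°F change is an interval, so only the factor 5/9 applies: -158 × 5/9 = -87.7778°C.
Final Celsius temperature: 498.6833 - 87.7778 = 410.9056°C.
In Fahrenheit: 410.9056 × 1.8 + 32 = 771.6°F.

771.6°F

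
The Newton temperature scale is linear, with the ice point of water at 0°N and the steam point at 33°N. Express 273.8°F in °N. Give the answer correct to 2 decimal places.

First in Celsius: (273.8 - 32) × 5/9 = 134.3333°C.
Linearly onto the Newton scale: 0 + (134.3333 / 100) × (33 - 0) = 44.33°N.

44.33°N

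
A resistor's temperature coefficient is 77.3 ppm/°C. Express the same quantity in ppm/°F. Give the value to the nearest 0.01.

42.94 ppm/°F

The quantity depends on a temperature interval, so only the ratio of degree sizes applies; the offset between the scales is irrelevant.
A change of 1°F is a change of 5/9°C, so per °F the value is 77.3 × 5/9 = 42.94.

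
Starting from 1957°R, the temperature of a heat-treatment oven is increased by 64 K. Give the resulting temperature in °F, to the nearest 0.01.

Initial temperature in Celsius: (1957 - 491.67) × 5/9 = 814.0722°C.
The 64 K change is an interval; Kelvin and Celsius degrees are the same size, so ΔC = +64°C.
Final Celsius temperature: 814.0722 + 64.0000 = 878.0722°C.
In Fahrenheit: 878.0722 × 1.8 + 32 = 1612.53°F.

1612.53°F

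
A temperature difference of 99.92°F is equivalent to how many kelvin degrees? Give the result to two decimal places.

55.51 K

Only the scale ratio 5/9 matters for a change in temperature.
99.92 × 5/9 = 55.51.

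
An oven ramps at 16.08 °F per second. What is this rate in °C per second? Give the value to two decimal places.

8.93 °C/second

Since only a temperature interval is involved, the additive offset between the scales drops out.
A change of 1°F is a change of 5/9°C, so 16.08 × 5/9 = 8.93.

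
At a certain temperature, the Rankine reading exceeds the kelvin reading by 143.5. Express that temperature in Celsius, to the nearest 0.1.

Let x be the kelvin reading; then the Rankine reading is 1.8·x.
(1.8·x) - x = 143.5  ⇒  (0.8)·x = 143.5  ⇒  x = 179.3750 K.
In Celsius: 179.375 - 273.15 = -93.8°C.

-93.8°C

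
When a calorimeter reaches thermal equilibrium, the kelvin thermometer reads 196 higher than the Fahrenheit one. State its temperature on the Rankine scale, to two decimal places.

Let x be the Fahrenheit reading; then the kelvin reading is 5/9·x + 255.372.
(5/9·x + 255.372) - x = 196  ⇒  (-4/9)·x = -59.3722  ⇒  x = 133.5875°F.
In Celsius: (133.5875 - 32) × 5/9 = 56.4375°C.
In Rankine: 56.4375 × 1.8 + 491.67 = 593.26°R.

593.26°R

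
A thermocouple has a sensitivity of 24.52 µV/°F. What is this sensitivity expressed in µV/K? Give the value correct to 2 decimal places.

Since only a temperature interval is involved, the additive offset between the scales drops out.
A change of 1 K is a change of 1.8°F, so per K the value is 24.52 × 1.8 = 44.14.

44.14 µV/K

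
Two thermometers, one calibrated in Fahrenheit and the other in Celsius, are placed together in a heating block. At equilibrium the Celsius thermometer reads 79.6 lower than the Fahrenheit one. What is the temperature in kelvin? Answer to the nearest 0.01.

Let x be the Fahrenheit reading; then the Celsius reading is 5/9·x - 17.7778.
(5/9·x - 17.7778) - x = -79.6  ⇒  (-4/9)·x = -61.8222  ⇒  x = 139.1000°F.
In Celsius: (139.1 - 32) × 5/9 = 59.5000°C.
In kelvin: 59.5000 + 273.15 = 332.65 K.

332.65 K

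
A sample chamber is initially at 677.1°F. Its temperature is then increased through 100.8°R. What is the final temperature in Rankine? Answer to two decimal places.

1237.57°R

Initial temperature in Celsius: (677.1 - 32) × 5/9 = 358.3889°C.
The 100.8°R change is an interval, so only the factor 5/9 applies: +100.8 × 5/9 = +56.0000°C.
Final Celsius temperature: 358.3889 + 56.0000 = 414.3889°C.
In Rankine: 414.3889 × 1.8 + 491.67 = 1237.57°R.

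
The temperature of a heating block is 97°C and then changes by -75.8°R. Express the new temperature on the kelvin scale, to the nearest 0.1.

The 75.8°R change is an interval, so only the factor 5/9 applies: -75.8 × 5/9 = -42.1111°C.
Final Celsius temperature: 97.0000 - 42.1111 = 54.8889°C.
In kelvin: 54.8889 + 273.15 = 328.0 K.

328.0 K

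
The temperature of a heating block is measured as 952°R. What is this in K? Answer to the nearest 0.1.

In Celsius: (952 - 491.67) × 5/9 = 255.7389°C.
In kelvin: 255.7389 + 273.15 = 528.9 K.

528.9 K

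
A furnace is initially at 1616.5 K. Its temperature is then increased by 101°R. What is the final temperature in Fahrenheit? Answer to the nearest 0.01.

Initial temperature in Celsius: 1616.5 - 273.15 = 1343.3500°C.
The 101°R change is an interval, so only the factor 5/9 applies: +101 × 5/9 = +56.1111°C.
Final Celsius temperature: 1343.3500 + 56.1111 = 1399.4611°C.
In Fahrenheit: 1399.4611 × 1.8 + 32 = 2551.03°F.

2551.03°F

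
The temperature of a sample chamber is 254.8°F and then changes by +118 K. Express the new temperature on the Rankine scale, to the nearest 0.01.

926.87°R

Initial temperature in Celsius: (254.8 - 32) × 5/9 = 123.7778°C.
The 118 K change is an interval; Kelvin and Celsius degrees are the same size, so ΔC = +118°C.
Final Celsius temperature: 123.7778 + 118.0000 = 241.7778°C.
In Rankine: 241.7778 × 1.8 + 491.67 = 926.87°R.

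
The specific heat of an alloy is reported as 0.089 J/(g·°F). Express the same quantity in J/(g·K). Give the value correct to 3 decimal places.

Since only a temperature interval is involved, the additive offset between the scales drops out.
A change of 1 K is a change of 1.8°F, so per K the value is 0.089 × 1.8 = 0.160.

0.160 J/(g·K)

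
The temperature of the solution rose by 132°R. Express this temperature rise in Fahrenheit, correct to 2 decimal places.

Rankine and Fahrenheit degrees are the same size, so the interval is unchanged: 132.00.

132.00°F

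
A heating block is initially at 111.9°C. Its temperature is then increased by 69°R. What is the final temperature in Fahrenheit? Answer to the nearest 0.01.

The 69°R change is an interval, so only the factor 5/9 applies: +69 × 5/9 = +38.3333°C.
Final Celsius temperature: 111.9000 + 38.3333 = 150.2333°C.
In Fahrenheit: 150.2333 × 1.8 + 32 = 302.42°F.

302.42°F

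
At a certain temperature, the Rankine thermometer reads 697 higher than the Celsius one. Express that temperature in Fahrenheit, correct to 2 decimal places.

493.99°F

Let x be the Celsius reading; then the Rankine reading is 1.8·x + 491.67.
(1.8·x + 491.67) - x = 697  ⇒  (0.8)·x = 205.33  ⇒  x = 256.6625°C.
In Fahrenheit: 256.6625 × 1.8 + 32 = 493.99°F.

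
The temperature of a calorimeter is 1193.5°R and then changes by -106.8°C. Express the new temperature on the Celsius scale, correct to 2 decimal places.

283.11°C

Initial temperature in Celsius: (1193.5 - 491.67) × 5/9 = 389.9056°C.
Final Celsius temperature: 389.9056 - 106.8000 = 283.1056°C.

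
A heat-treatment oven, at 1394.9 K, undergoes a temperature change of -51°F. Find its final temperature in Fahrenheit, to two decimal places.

2000.15°F

Initial temperature in Celsius: 1394.9 - 273.15 = 1121.7500°C.
The 51°F change is an interval, so only the factor 5/9 applies: -51 × 5/9 = -28.3333°C.
Final Celsius temperature: 1121.7500 - 28.3333 = 1093.4167°C.
In Fahrenheit: 1093.4167 × 1.8 + 32 = 2000.15°F.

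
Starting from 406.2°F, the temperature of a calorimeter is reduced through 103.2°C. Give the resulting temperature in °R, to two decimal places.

680.11°R

Initial temperature in Celsius: (406.2 - 32) × 5/9 = 207.8889°C.
Final Celsius temperature: 207.8889 - 103.2000 = 104.6889°C.
In Rankine: 104.6889 × 1.8 + 491.67 = 680.11°R.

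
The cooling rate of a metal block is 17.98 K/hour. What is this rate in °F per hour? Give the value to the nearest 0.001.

32.364 °F/hour

The quantity depends on a temperature interval, so only the ratio of degree sizes applies; the offset between the scales is irrelevant.
A change of 1 K is a change of 1.8°F, so 17.98 × 1.8 = 32.364.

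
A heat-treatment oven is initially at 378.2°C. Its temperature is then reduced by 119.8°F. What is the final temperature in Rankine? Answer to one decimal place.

1052.6°R

The 119.8°F change is an interval, so only the factor 5/9 applies: -119.8 × 5/9 = -66.5556°C.
Final Celsius temperature: 378.2000 - 66.5556 = 311.6444°C.
In Rankine: 311.6444 × 1.8 + 491.67 = 1052.6°R.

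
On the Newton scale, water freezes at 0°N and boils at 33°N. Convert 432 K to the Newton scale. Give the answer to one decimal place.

First in Celsius: 432 - 273.15 = 158.8500°C.
Linearly onto the Newton scale: 0 + (158.8500 / 100) × (33 - 0) = 52.4°N.

52.4°N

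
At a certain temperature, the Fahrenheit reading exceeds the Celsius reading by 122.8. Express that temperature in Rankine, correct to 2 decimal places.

695.97°R

Let x be the Fahrenheit reading; then the Celsius reading is 5/9·x - 17.7778.
(5/9·x - 17.7778) - x = -122.8  ⇒  (-4/9)·x = -105.022  ⇒  x = 236.3000°F.
In Celsius: (236.3 - 32) × 5/9 = 113.5000°C.
In Rankine: 113.5000 × 1.8 + 491.67 = 695.97°R.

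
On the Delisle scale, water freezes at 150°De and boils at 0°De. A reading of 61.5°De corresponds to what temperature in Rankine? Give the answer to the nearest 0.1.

Linear interpolation between the fixed points: C = (61.5 - 150) × 100 / (0 - 150) = 59.0000°C.
Then 59.0000 × 1.8 + 491.67 = 597.9°R.

597.9°R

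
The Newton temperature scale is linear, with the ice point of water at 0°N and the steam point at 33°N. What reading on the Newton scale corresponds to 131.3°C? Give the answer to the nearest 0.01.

Linearly onto the Newton scale: 0 + (131.3000 / 100) × (33 - 0) = 43.33°N.

43.33°N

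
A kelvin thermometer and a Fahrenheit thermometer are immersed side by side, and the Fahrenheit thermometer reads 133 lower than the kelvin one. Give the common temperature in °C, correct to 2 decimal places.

135.19°C

Let x be the kelvin reading; then the Fahrenheit reading is 1.8·x - 459.67.
(1.8·x - 459.67) - x = -133  ⇒  (0.8)·x = 326.67  ⇒  x = 408.3375 K.
In Celsius: 408.3375 - 273.15 = 135.19°C.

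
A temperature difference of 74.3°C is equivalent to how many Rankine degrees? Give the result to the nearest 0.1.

133.7°R

An interval of 1°C corresponds to 1.8°R.
74.3 × 1.8 = 133.7.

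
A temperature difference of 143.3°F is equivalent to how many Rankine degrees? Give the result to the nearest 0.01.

143.30°R

Fahrenheit and Rankine degrees are the same size, so the interval is unchanged: 143.30.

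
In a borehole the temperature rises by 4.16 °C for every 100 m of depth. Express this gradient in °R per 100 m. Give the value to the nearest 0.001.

7.488 °R/100 m

Since only a temperature interval is involved, the additive offset between the scales drops out.
A change of 1°C is a change of 1.8°R, so 4.16 × 1.8 = 7.488.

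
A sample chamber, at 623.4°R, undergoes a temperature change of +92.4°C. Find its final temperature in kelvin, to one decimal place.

438.7 K

Initial temperature in Celsius: (623.4 - 491.67) × 5/9 = 73.1833°C.
Final Celsius temperature: 73.1833 + 92.4000 = 165.5833°C.
In kelvin: 165.5833 + 273.15 = 438.7 K.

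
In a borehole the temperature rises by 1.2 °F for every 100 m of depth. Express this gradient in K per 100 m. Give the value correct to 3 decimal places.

Since only a temperature interval is involved, the additive offset between the scales drops out.
A change of 1°F is a change of 5/9 K, so 1.2 × 5/9 = 0.667.

0.667 K/100 m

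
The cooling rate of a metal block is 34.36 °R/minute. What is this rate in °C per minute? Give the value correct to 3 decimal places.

The quantity depends on a temperature interval, so only the ratio of degree sizes applies; the offset between the scales is irrelevant.
A change of 1°R is a change of 5/9°C, so 34.36 × 5/9 = 19.089.

19.089 °C/minute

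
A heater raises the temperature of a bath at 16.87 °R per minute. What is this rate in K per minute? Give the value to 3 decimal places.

The quantity depends on a temperature interval, so only the ratio of degree sizes applies; the offset between the scales is irrelevant.
A change of 1°R is a change of 5/9 K, so 16.87 × 5/9 = 9.372.

9.372 K/minute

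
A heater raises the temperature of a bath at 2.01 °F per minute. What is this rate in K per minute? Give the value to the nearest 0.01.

1.12 K/minute

The quantity depends on a temperature interval, so only the ratio of degree sizes applies; the offset between the scales is irrelevant.
A change of 1°F is a change of 5/9 K, so 2.01 × 5/9 = 1.12.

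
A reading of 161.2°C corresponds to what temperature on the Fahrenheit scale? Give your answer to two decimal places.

In Fahrenheit: 161.2000 × 1.8 + 32 = 322.16°F.

322.16°F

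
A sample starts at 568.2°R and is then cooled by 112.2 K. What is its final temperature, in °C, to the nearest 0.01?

-69.68°C

Initial temperature in Celsius: (568.2 - 491.67) × 5/9 = 42.5167°C.
The 112.2 K change is an interval; Kelvin and Celsius degrees are the same size, so ΔC = -112.2°C.
Final Celsius temperature: 42.5167 - 112.2000 = -69.6833°C.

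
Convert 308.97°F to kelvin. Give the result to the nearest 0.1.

427.0 K

In Celsius: (308.97 - 32) × 5/9 = 153.8722°C.
In kelvin: 153.8722 + 273.15 = 427.0 K.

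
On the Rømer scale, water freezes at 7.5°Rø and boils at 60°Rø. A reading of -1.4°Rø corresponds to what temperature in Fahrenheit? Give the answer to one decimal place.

1.5°F

Linear interpolation between the fixed points: C = (-1.4 - 7.5) × 100 / (60 - 7.5) = -16.9524°C.
Then -16.9524 × 1.8 + 32 = 1.5°F.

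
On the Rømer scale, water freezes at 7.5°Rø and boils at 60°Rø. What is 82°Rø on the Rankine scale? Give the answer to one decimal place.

747.1°R

Linear interpolation between the fixed points: C = (82 - 7.5) × 100 / (60 - 7.5) = 141.9048°C.
Then 141.9048 × 1.8 + 491.67 = 747.1°R.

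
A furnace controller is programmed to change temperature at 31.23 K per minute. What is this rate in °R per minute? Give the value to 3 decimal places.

The quantity depends on a temperature interval, so only the ratio of degree sizes applies; the offset between the scales is irrelevant.
A change of 1 K is a change of 1.8°R, so 31.23 × 1.8 = 56.214.

56.214 °R/minute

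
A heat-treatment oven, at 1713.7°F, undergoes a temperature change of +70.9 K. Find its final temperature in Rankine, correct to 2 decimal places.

Initial temperature in Celsius: (1713.7 - 32) × 5/9 = 934.2778°C.
The 70.9 K change is an interval; Kelvin and Celsius degrees are the same size, so ΔC = +70.9°C.
Final Celsius temperature: 934.2778 + 70.9000 = 1005.1778°C.
In Rankine: 1005.1778 × 1.8 + 491.67 = 2300.99°R.

2300.99°R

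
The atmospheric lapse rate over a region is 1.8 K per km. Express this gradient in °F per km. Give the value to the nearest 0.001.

3.240 °F/km

Since only a temperature interval is involved, the additive offset between the scales drops out.
A change of 1 K is a change of 1.8°F, so 1.8 × 1.8 = 3.240.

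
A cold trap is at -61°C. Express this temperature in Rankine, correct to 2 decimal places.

In Rankine: -61.0000 × 1.8 + 491.67 = 381.87°R.

381.87°R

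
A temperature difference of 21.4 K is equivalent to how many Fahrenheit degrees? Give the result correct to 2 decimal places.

38.52°F

For a temperature interval the offset drops out; only the factor 1.8 applies.
21.4 × 1.8 = 38.52.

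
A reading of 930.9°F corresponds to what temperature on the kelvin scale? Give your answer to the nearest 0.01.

In Celsius: (930.9 - 32) × 5/9 = 499.3889°C.
In kelvin: 499.3889 + 273.15 = 772.54 K.

772.54 K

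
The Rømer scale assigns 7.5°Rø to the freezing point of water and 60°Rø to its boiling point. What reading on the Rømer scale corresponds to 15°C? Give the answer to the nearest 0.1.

15.4°Rø

Linearly onto the Rømer scale: 7.5 + (15.0000 / 100) × (60 - 7.5) = 15.4°Rø.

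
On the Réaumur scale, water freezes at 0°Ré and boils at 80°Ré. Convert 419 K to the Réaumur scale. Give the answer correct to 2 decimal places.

116.68°Ré

First in Celsius: 419 - 273.15 = 145.8500°C.
Linearly onto the Réaumur scale: 0 + (145.8500 / 100) × (80 - 0) = 116.68°Ré.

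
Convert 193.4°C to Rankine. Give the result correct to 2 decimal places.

839.79°R

In Rankine: 193.4000 × 1.8 + 491.67 = 839.79°R.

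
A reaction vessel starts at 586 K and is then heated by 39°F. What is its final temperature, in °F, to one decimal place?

Initial temperature in Celsius: 586 - 273.15 = 312.8500°C.
The 39°F change is an interval, so only the factor 5/9 applies: +39 × 5/9 = +21.6667°C.
Final Celsius temperature: 312.8500 + 21.6667 = 334.5167°C.
In Fahrenheit: 334.5167 × 1.8 + 32 = 634.1°F.

634.1°F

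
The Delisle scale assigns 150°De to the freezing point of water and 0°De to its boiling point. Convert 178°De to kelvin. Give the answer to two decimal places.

254.48 K

Linear interpolation between the fixed points: C = (178 - 150) × 100 / (0 - 150) = -18.6667°C.
Then -18.6667 + 273.15 = 254.48 K.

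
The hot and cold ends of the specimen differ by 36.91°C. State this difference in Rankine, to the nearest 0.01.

66.44°R

Only the scale ratio 1.8 matters for a change in temperature.
36.91 × 1.8 = 66.44.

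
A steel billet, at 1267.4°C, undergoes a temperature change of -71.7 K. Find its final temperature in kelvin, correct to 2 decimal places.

The 71.7 K change is an interval; Kelvin and Celsius degrees are the same size, so ΔC = -71.7°C.
Final Celsius temperature: 1267.4000 - 71.7000 = 1195.7000°C.
In kelvin: 1195.7000 + 273.15 = 1468.85 K.

1468.85 K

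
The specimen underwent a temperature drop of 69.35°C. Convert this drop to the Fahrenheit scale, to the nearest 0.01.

For a temperature interval the offset drops out; only the factor 1.8 applies.
69.35 × 1.8 = 124.83.

124.83°F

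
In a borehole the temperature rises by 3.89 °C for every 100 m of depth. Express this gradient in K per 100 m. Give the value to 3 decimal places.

Since only a temperature interval is involved, the additive offset between the scales drops out.
A change of 1°C is a change of 1 K, so 3.89 × 1 = 3.890.

3.890 K/100 m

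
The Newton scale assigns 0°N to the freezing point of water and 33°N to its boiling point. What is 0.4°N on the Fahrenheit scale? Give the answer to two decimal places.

34.18°F

Linear interpolation between the fixed points: C = (0.4 - 0) × 100 / (33 - 0) = 1.2121°C.
Then 1.2121 × 1.8 + 32 = 34.18°F.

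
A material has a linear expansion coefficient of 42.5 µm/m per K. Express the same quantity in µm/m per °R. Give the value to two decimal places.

The quantity depends on a temperature interval, so only the ratio of degree sizes applies; the offset between the scales is irrelevant.
A change of 1°R is a change of 5/9 K, so per °R the value is 42.5 × 5/9 = 23.61.

23.61 µm/m per °R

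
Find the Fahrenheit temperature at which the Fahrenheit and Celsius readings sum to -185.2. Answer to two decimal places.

Let F be the Fahrenheit reading. The Celsius reading is C = 5/9·F - 17.7778.
Require F + C = -185.2: (14/9)·F - 17.7778 = -185.2.
F = (-185.2 + 17.7778) / (14/9) = -107.63.

-107.63°F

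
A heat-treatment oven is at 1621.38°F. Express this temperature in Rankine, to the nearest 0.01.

In Celsius: (1621.38 - 32) × 5/9 = 882.9889°C.
In Rankine: 882.9889 × 1.8 + 491.67 = 2081.05°R.

2081.05°R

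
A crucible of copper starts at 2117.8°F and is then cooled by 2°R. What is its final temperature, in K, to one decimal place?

1430.8 K

Initial temperature in Celsius: (2117.8 - 32) × 5/9 = 1158.7778°C.
The 2°R change is an interval, so only the factor 5/9 applies: -2 × 5/9 = -1.1111°C.
Final Celsius temperature: 1158.7778 - 1.1111 = 1157.6667°C.
In kelvin: 1157.6667 + 273.15 = 1430.8 K.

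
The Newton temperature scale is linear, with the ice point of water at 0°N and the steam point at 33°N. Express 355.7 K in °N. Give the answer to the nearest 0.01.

27.24°N

First in Celsius: 355.7 - 273.15 = 82.5500°C.
Linearly onto the Newton scale: 0 + (82.5500 / 100) × (33 - 0) = 27.24°N.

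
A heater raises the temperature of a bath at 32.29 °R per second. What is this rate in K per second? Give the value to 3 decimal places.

Since only a temperature interval is involved, the additive offset between the scales drops out.
A change of 1°R is a change of 5/9 K, so 32.29 × 5/9 = 17.939.

17.939 K/second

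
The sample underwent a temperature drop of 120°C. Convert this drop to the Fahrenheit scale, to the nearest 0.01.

216.00°F

For a temperature interval the offset drops out; only the factor 1.8 applies.
120 × 1.8 = 216.00.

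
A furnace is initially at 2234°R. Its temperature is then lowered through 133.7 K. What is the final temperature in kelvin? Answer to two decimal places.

Initial temperature in Celsius: (2234 - 491.67) × 5/9 = 967.9611°C.
The 133.7 K change is an interval; Kelvin and Celsius degrees are the same size, so ΔC = -133.7°C.
Final Celsius temperature: 967.9611 - 133.7000 = 834.2611°C.
In kelvin: 834.2611 + 273.15 = 1107.41 K.

1107.41 K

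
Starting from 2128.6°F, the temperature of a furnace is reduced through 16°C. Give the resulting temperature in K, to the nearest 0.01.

1421.93 K

Initial temperature in Celsius: (2128.6 - 32) × 5/9 = 1164.7778°C.
Final Celsius temperature: 1164.7778 - 16.0000 = 1148.7778°C.
In kelvin: 1148.7778 + 273.15 = 1421.93 K.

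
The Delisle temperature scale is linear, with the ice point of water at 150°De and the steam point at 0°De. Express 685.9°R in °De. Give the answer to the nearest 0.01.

First in Celsius: (685.9 - 491.67) × 5/9 = 107.9056°C.
Linearly onto the Delisle scale: 150 + (107.9056 / 100) × (0 - 150) = -11.86°De.

-11.86°De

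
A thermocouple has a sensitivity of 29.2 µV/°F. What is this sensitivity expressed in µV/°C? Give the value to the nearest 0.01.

Since only a temperature interval is involved, the additive offset between the scales drops out.
A change of 1°C is a change of 1.8°F, so per °C the value is 29.2 × 1.8 = 52.56.

52.56 µV/°C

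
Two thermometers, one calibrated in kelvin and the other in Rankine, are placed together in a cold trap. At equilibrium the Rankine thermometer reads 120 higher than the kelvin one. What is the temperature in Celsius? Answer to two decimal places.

Let x be the kelvin reading; then the Rankine reading is 1.8·x.
(1.8·x) - x = 120  ⇒  (0.8)·x = 120  ⇒  x = 150.0000 K.
In Celsius: 150 - 273.15 = -123.15°C.

-123.15°C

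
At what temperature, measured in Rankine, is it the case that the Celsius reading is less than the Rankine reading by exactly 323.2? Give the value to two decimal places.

112.61°R

Let R be the Rankine reading. The Celsius reading is C = 5/9·R - 273.15.
Require C - R = -323.2: (-4/9)·R - 273.15 = -323.2.
R = (-323.2 + 273.15) / (-4/9) = 112.61.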